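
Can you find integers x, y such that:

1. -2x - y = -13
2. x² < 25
Yes

Take x = 0, y = 13. Substituting into each constraint:
  (1) -2(0) + (-13) = -13 ✓
  (2) x² = (0)² = 0, and 0 < 25 ✓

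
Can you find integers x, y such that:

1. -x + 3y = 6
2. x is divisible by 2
Yes

Take x = 0, y = 2. Substituting into each constraint:
  (1) 0 + 3(2) = 6 ✓
  (2) 0 = 2 × 0, remainder 0 ✓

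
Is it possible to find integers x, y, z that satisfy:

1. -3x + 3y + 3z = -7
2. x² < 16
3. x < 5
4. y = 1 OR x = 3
No

Even the single constraint (-3x + 3y + 3z = -7) is infeasible over the integers.

  - -3x + 3y + 3z = -7: every term on the left is divisible by 3, so the LHS ≡ 0 (mod 3), but the RHS -7 is not — no integer solution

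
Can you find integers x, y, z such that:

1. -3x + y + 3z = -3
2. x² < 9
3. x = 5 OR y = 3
Yes

Take x = 0, y = 3, z = -2. Substituting into each constraint:
  (1) -3(0) + 3 + 3(-2) = -3 ✓
  (2) x² = (0)² = 0, and 0 < 9 ✓
  (3) y = 3, target 3 ✓ (second branch holds)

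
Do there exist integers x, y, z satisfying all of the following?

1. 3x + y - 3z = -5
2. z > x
Yes

Take x = 0, y = -2, z = 1. Substituting into each constraint:
  (1) 3(0) + (-2) - 3(1) = -5 ✓
  (2) 1 > 0 ✓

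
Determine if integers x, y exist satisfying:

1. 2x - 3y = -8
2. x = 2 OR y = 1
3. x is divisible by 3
No

The full constraint system is jointly infeasible over the integers. Each constraint and what it forces:

  - 2x - 3y = -8: is a linear equation tying the variables together
  - x = 2 OR y = 1: forces a choice: either x = 2 or y = 1
  - x is divisible by 3: restricts x to multiples of 3

Modular obstruction: writing x = 3x', every remaining term of the linear equation is divisible by 3, so the left side is ≡ 0 (mod 3); but the right side -8 ≡ 1 (mod 3). No integers can satisfy it.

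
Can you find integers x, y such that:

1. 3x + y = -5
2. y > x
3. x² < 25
Yes

Take x = -2, y = 1. Substituting into each constraint:
  (1) 3(-2) + 1 = -5 ✓
  (2) 1 > -2 ✓
  (3) x² = (-2)² = 4, and 4 < 25 ✓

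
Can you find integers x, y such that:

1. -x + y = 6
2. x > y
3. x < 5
No

A contradictory subset is {-x + y = 6, x > y}. No integer assignment can satisfy these jointly:

  - -x + y = 6: is a linear equation tying the variables together
  - x > y: bounds one variable relative to another variable

From the equation, x − y = -6, i.e. x − y = -6; but x > y requires x − y ≥ 1. Contradiction.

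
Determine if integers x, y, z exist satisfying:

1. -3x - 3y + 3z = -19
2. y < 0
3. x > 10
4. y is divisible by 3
No

Even the single constraint (-3x - 3y + 3z = -19) is infeasible over the integers.

  - -3x - 3y + 3z = -19: every term on the left is divisible by 3, so the LHS ≡ 0 (mod 3), but the RHS -19 is not — no integer solution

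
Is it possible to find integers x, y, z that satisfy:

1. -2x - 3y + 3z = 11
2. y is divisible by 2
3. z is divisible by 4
No

The full constraint system is jointly infeasible over the integers. Each constraint and what it forces:

  - -2x - 3y + 3z = 11: is a linear equation tying the variables together
  - y is divisible by 2: restricts y to multiples of 2
  - z is divisible by 4: restricts z to multiples of 4

Modular obstruction: writing y = 2y' and writing z = 4z', every remaining term of the linear equation is divisible by 2, so the left side is ≡ 0 (mod 2); but the right side 11 ≡ 1 (mod 2). No integers can satisfy it.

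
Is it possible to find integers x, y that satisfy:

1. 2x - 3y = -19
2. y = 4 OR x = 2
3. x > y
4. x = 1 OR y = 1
No

A contradictory subset is {2x - 3y = -19, y = 4 OR x = 2, x > y}. No integer assignment can satisfy these jointly:

  - 2x - 3y = -19: is a linear equation tying the variables together
  - y = 4 OR x = 2: forces a choice: either y = 4 or x = 2
  - x > y: bounds one variable relative to another variable

Split on the disjunction (y = 4 OR x = 2):
  • If y = 4: with y = 4, every remaining term of the linear equation is divisible by 2, so the left side is ≡ 0 (mod 2); but the right side -7 ≡ 1 (mod 2). No integers can satisfy it.
  • If x = 2: with x = 2, every remaining term of the linear equation is divisible by 3, so the left side is ≡ 0 (mod 3); but the right side -23 ≡ 1 (mod 3). No integers can satisfy it.
Both branches are infeasible, so the system has no integer solution.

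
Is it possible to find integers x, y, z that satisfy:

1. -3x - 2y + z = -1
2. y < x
Yes

Take x = 0, y = -1, z = -3. Substituting into each constraint:
  (1) -3(0) - 2(-1) + (-3) = -1 ✓
  (2) -1 < 0 ✓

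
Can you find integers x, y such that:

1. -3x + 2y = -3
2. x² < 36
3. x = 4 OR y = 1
No

A contradictory subset is {-3x + 2y = -3, x = 4 OR y = 1}. No integer assignment can satisfy these jointly:

  - -3x + 2y = -3: is a linear equation tying the variables together
  - x = 4 OR y = 1: forces a choice: either x = 4 or y = 1

Split on the disjunction (x = 4 OR y = 1):
  • If x = 4: with x = 4, every remaining term of the linear equation is divisible by 2, so the left side is ≡ 0 (mod 2); but the right side 9 ≡ 1 (mod 2). No integers can satisfy it.
  • If y = 1: with y = 1, every remaining term of the linear equation is divisible by 3, so the left side is ≡ 0 (mod 3); but the right side -5 ≡ 1 (mod 3). No integers can satisfy it.
Both branches are infeasible, so the system has no integer solution.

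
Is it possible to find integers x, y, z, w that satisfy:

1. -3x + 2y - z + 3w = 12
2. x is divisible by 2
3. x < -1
Yes

Take x = -2, y = 0, z = 0, w = 2. Substituting into each constraint:
  (1) -3(-2) + 2(0) + 0 + 3(2) = 12 ✓
  (2) -2 = 2 × -1, remainder 0 ✓
  (3) -2 < -1 ✓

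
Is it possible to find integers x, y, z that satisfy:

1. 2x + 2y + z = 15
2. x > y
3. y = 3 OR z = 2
Yes

Take x = 4, y = 3, z = 1. Substituting into each constraint:
  (1) 2(4) + 2(3) + 1 = 15 ✓
  (2) 4 > 3 ✓
  (3) y = 3, target 3 ✓ (first branch holds)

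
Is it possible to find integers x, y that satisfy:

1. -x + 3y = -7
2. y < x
Yes

Take x = 1, y = -2. Substituting into each constraint:
  (1) (-1) + 3(-2) = -7 ✓
  (2) -2 < 1 ✓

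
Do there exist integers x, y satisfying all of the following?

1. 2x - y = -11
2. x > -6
Yes

Take x = 0, y = 11. Substituting into each constraint:
  (1) 2(0) + (-11) = -11 ✓
  (2) 0 > -6 ✓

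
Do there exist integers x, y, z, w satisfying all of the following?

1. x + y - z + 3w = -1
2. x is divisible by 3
Yes

Take x = 0, y = 0, z = 1, w = 0. Substituting into each constraint:
  (1) 0 + 0 + (-1) + 3(0) = -1 ✓
  (2) 0 = 3 × 0, remainder 0 ✓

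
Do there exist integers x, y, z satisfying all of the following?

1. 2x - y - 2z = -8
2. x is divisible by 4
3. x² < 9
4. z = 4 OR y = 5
Yes

Take x = 0, y = 0, z = 4. Substituting into each constraint:
  (1) 2(0) + 0 - 2(4) = -8 ✓
  (2) 0 = 4 × 0, remainder 0 ✓
  (3) x² = (0)² = 0, and 0 < 9 ✓
  (4) z = 4, target 4 ✓ (first branch holds)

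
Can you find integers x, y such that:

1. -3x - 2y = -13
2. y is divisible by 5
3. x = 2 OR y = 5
Yes

Take x = 1, y = 5. Substituting into each constraint:
  (1) -3(1) - 2(5) = -13 ✓
  (2) 5 = 5 × 1, remainder 0 ✓
  (3) y = 5, target 5 ✓ (second branch holds)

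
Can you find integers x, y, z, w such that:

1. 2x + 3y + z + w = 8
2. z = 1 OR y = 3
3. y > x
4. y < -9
Yes

Take x = -11, y = -10, z = 1, w = 59. Substituting into each constraint:
  (1) 2(-11) + 3(-10) + 1 + 59 = 8 ✓
  (2) z = 1, target 1 ✓ (first branch holds)
  (3) -10 > -11 ✓
  (4) -10 < -9 ✓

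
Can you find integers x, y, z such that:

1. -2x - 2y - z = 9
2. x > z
Yes

Take x = 2, y = -7, z = 1. Substituting into each constraint:
  (1) -2(2) - 2(-7) + (-1) = 9 ✓
  (2) 2 > 1 ✓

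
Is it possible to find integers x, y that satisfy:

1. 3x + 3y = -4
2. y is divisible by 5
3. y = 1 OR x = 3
No

Even the single constraint (3x + 3y = -4) is infeasible over the integers.

  - 3x + 3y = -4: every term on the left is divisible by 3, so the LHS ≡ 0 (mod 3), but the RHS -4 is not — no integer solution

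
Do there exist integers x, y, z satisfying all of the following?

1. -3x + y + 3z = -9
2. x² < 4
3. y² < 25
Yes

Take x = 0, y = 0, z = -3. Substituting into each constraint:
  (1) -3(0) + 0 + 3(-3) = -9 ✓
  (2) x² = (0)² = 0, and 0 < 4 ✓
  (3) y² = (0)² = 0, and 0 < 25 ✓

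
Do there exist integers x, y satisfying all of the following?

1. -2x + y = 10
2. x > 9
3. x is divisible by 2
Yes

Take x = 10, y = 30. Substituting into each constraint:
  (1) -2(10) + 30 = 10 ✓
  (2) 10 > 9 ✓
  (3) 10 = 2 × 5, remainder 0 ✓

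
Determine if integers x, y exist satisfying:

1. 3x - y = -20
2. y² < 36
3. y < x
No

The full constraint system is jointly infeasible over the integers. Each constraint and what it forces:

  - 3x - y = -20: is a linear equation tying the variables together
  - y² < 36: restricts y to |y| ≤ 5
  - y < x: bounds one variable relative to another variable

Propagating the comparison: x > y and y ≥ -5 give x ≥ -4. Range argument: with x ∈ [-4, ∞], y ∈ [-5, 5], the left side of the equation is at least -17, but the right side is -20 < -17. No integer solution exists.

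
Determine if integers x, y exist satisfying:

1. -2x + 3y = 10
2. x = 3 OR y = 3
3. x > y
No

The full constraint system is jointly infeasible over the integers. Each constraint and what it forces:

  - -2x + 3y = 10: is a linear equation tying the variables together
  - x = 3 OR y = 3: forces a choice: either x = 3 or y = 3
  - x > y: bounds one variable relative to another variable

Split on the disjunction (x = 3 OR y = 3):
  • If x = 3: with x = 3, every remaining term of the linear equation is divisible by 3, so the left side is ≡ 0 (mod 3); but the right side 16 ≡ 1 (mod 3). No integers can satisfy it.
  • If y = 3: with y = 3, every remaining term of the linear equation is divisible by 2, so the left side is ≡ 0 (mod 2); but the right side 1 ≡ 1 (mod 2). No integers can satisfy it.
Both branches are infeasible, so the system has no integer solution.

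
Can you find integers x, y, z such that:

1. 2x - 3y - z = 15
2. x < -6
Yes

Take x = -9, y = -11, z = 0. Substituting into each constraint:
  (1) 2(-9) - 3(-11) + 0 = 15 ✓
  (2) -9 < -6 ✓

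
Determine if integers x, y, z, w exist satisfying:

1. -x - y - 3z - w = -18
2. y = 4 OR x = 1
Yes

Take x = 0, y = 4, z = 4, w = 2. Substituting into each constraint:
  (1) 0 + (-4) - 3(4) + (-2) = -18 ✓
  (2) y = 4, target 4 ✓ (first branch holds)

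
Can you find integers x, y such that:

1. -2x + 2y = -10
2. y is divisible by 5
Yes

Take x = 5, y = 0. Substituting into each constraint:
  (1) -2(5) + 2(0) = -10 ✓
  (2) 0 = 5 × 0, remainder 0 ✓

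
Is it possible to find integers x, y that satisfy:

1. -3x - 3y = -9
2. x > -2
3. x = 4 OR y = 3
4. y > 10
No

A contradictory subset is {-3x - 3y = -9, x > -2, y > 10}. No integer assignment can satisfy these jointly:

  - -3x - 3y = -9: is a linear equation tying the variables together
  - x > -2: bounds one variable relative to a constant
  - y > 10: bounds one variable relative to a constant

Range argument: with x ∈ [-1, ∞], y ∈ [11, ∞], the left side of the equation is at most -30, but the right side is -9 > -30. No integer solution exists.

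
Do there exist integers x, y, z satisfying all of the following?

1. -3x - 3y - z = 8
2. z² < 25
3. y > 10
Yes

Take x = -13, y = 11, z = -2. Substituting into each constraint:
  (1) -3(-13) - 3(11) + 2 = 8 ✓
  (2) z² = (-2)² = 4, and 4 < 25 ✓
  (3) 11 > 10 ✓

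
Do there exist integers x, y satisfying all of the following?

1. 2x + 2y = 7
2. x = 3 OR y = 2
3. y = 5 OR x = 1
No

Even the single constraint (2x + 2y = 7) is infeasible over the integers.

  - 2x + 2y = 7: every term on the left is divisible by 2, so the LHS ≡ 0 (mod 2), but the RHS 7 is not — no integer solution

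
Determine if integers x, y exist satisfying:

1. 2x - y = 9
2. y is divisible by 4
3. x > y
No

A contradictory subset is {2x - y = 9, y is divisible by 4}. No integer assignment can satisfy these jointly:

  - 2x - y = 9: is a linear equation tying the variables together
  - y is divisible by 4: restricts y to multiples of 4

Modular obstruction: writing y = 4y', every remaining term of the linear equation is divisible by 2, so the left side is ≡ 0 (mod 2); but the right side 9 ≡ 1 (mod 2). No integers can satisfy it.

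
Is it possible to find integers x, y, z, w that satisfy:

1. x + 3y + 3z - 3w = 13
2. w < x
Yes

Take x = 1, y = 4, z = 0, w = 0. Substituting into each constraint:
  (1) 1 + 3(4) + 3(0) - 3(0) = 13 ✓
  (2) 0 < 1 ✓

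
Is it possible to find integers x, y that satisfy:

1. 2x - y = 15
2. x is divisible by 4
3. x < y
Yes

Take x = 16, y = 17. Substituting into each constraint:
  (1) 2(16) + (-17) = 15 ✓
  (2) 16 = 4 × 4, remainder 0 ✓
  (3) 16 < 17 ✓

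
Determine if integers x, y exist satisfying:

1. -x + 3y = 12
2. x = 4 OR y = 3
Yes

Take x = -3, y = 3. Substituting into each constraint:
  (1) 3 + 3(3) = 12 ✓
  (2) y = 3, target 3 ✓ (second branch holds)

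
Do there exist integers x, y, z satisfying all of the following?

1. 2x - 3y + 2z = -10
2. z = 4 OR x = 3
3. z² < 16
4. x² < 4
No

A contradictory subset is {z = 4 OR x = 3, z² < 16, x² < 4}. No integer assignment can satisfy these jointly:

  - z = 4 OR x = 3: forces a choice: either z = 4 or x = 3
  - z² < 16: restricts z to |z| ≤ 3
  - x² < 4: restricts x to |x| ≤ 1

Split on the disjunction (z = 4 OR x = 3):
  • If z = 4: this contradicts z² < 16, which requires |z| ≤ 3.
  • If x = 3: this contradicts x² < 4, which requires |x| ≤ 1.
Both branches are infeasible, so the system has no integer solution.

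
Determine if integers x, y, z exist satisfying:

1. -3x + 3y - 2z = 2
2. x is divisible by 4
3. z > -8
Yes

Take x = 0, y = 2, z = 2. Substituting into each constraint:
  (1) -3(0) + 3(2) - 2(2) = 2 ✓
  (2) 0 = 4 × 0, remainder 0 ✓
  (3) 2 > -8 ✓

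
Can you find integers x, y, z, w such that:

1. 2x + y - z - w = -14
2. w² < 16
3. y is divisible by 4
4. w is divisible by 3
Yes

Take x = -7, y = 0, z = 0, w = 0. Substituting into each constraint:
  (1) 2(-7) + 0 + 0 + 0 = -14 ✓
  (2) w² = (0)² = 0, and 0 < 16 ✓
  (3) 0 = 4 × 0, remainder 0 ✓
  (4) 0 = 3 × 0, remainder 0 ✓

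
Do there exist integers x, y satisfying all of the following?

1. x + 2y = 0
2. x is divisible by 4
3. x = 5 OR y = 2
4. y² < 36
Yes

Take x = -4, y = 2. Substituting into each constraint:
  (1) (-4) + 2(2) = 0 ✓
  (2) -4 = 4 × -1, remainder 0 ✓
  (3) y = 2, target 2 ✓ (second branch holds)
  (4) y² = (2)² = 4, and 4 < 36 ✓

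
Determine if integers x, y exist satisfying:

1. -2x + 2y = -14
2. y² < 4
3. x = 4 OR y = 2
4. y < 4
No

A contradictory subset is {-2x + 2y = -14, y² < 4, x = 4 OR y = 2}. No integer assignment can satisfy these jointly:

  - -2x + 2y = -14: is a linear equation tying the variables together
  - y² < 4: restricts y to |y| ≤ 1
  - x = 4 OR y = 2: forces a choice: either x = 4 or y = 2

Split on the disjunction (x = 4 OR y = 2):
  • If x = 4: the equation forces y = -3, but y² < 4 requires |y| ≤ 1.
  • If y = 2: this contradicts y² < 4, which requires |y| ≤ 1.
Both branches are infeasible, so the system has no integer solution.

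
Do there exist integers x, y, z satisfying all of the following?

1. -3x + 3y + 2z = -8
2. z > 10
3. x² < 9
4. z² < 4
No

A contradictory subset is {z > 10, z² < 4}. No integer assignment can satisfy these jointly:

  - z > 10: bounds one variable relative to a constant
  - z² < 4: restricts z to |z| ≤ 1

Direct contradiction: the bounds on z require z ≥ 11 and z ≤ 1 simultaneously, which is empty.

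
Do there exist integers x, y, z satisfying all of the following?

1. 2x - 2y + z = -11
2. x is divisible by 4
Yes

Take x = 0, y = 6, z = 1. Substituting into each constraint:
  (1) 2(0) - 2(6) + 1 = -11 ✓
  (2) 0 = 4 × 0, remainder 0 ✓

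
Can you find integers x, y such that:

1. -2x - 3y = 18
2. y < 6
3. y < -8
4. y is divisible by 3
Yes

Take x = 9, y = -12. Substituting into each constraint:
  (1) -2(9) - 3(-12) = 18 ✓
  (2) -12 < 6 ✓
  (3) -12 < -8 ✓
  (4) -12 = 3 × -4, remainder 0 ✓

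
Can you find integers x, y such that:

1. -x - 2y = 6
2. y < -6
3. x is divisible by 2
Yes

Take x = 8, y = -7. Substituting into each constraint:
  (1) (-8) - 2(-7) = 6 ✓
  (2) -7 < -6 ✓
  (3) 8 = 2 × 4, remainder 0 ✓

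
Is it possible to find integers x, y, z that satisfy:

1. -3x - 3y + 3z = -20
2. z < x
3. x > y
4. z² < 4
No

Even the single constraint (-3x - 3y + 3z = -20) is infeasible over the integers.

  - -3x - 3y + 3z = -20: every term on the left is divisible by 3, so the LHS ≡ 0 (mod 3), but the RHS -20 is not — no integer solution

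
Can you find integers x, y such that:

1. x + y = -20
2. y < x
Yes

Take x = -9, y = -11. Substituting into each constraint:
  (1) (-9) + (-11) = -20 ✓
  (2) -11 < -9 ✓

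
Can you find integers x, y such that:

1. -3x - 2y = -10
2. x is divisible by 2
Yes

Take x = 0, y = 5. Substituting into each constraint:
  (1) -3(0) - 2(5) = -10 ✓
  (2) 0 = 2 × 0, remainder 0 ✓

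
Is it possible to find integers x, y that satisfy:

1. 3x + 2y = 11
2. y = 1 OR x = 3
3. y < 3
Yes

Take x = 3, y = 1. Substituting into each constraint:
  (1) 3(3) + 2(1) = 11 ✓
  (2) y = 1, target 1 ✓ (first branch holds)
  (3) 1 < 3 ✓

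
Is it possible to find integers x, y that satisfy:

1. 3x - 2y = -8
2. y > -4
Yes

Take x = -2, y = 1. Substituting into each constraint:
  (1) 3(-2) - 2(1) = -8 ✓
  (2) 1 > -4 ✓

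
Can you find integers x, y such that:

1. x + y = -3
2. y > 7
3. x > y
No

The full constraint system is jointly infeasible over the integers. Each constraint and what it forces:

  - x + y = -3: is a linear equation tying the variables together
  - y > 7: bounds one variable relative to a constant
  - x > y: bounds one variable relative to another variable

Propagating the comparison: x > y and y ≥ 8 give x ≥ 9. Range argument: with x ∈ [9, ∞], y ∈ [8, ∞], the left side of the equation is at least 17, but the right side is -3 < 17. No integer solution exists.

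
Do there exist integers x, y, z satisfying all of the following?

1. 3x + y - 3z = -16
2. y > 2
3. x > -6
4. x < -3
Yes

Take x = -4, y = 5, z = 3. Substituting into each constraint:
  (1) 3(-4) + 5 - 3(3) = -16 ✓
  (2) 5 > 2 ✓
  (3) -4 > -6 ✓
  (4) -4 < -3 ✓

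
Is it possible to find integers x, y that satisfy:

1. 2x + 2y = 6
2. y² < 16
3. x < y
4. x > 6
No

A contradictory subset is {2x + 2y = 6, x < y, x > 6}. No integer assignment can satisfy these jointly:

  - 2x + 2y = 6: is a linear equation tying the variables together
  - x < y: bounds one variable relative to another variable
  - x > 6: bounds one variable relative to a constant

Propagating the comparison: y > x and x ≥ 7 give y ≥ 8. Range argument: with x ∈ [7, ∞], y ∈ [8, ∞], the left side of the equation is at least 30, but the right side is 6 < 30. No integer solution exists.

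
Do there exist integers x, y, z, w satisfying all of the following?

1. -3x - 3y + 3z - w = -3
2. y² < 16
Yes

Take x = 1, y = 0, z = 0, w = 0. Substituting into each constraint:
  (1) -3(1) - 3(0) + 3(0) + 0 = -3 ✓
  (2) y² = (0)² = 0, and 0 < 16 ✓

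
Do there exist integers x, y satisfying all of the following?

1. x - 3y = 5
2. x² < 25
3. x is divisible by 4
Yes

Take x = -4, y = -3. Substituting into each constraint:
  (1) (-4) - 3(-3) = 5 ✓
  (2) x² = (-4)² = 16, and 16 < 25 ✓
  (3) -4 = 4 × -1, remainder 0 ✓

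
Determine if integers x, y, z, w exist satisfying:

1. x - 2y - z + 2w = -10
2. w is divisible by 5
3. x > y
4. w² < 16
Yes

Take x = 0, y = -1, z = 12, w = 0. Substituting into each constraint:
  (1) 0 - 2(-1) + (-12) + 2(0) = -10 ✓
  (2) 0 = 5 × 0, remainder 0 ✓
  (3) 0 > -1 ✓
  (4) w² = (0)² = 0, and 0 < 16 ✓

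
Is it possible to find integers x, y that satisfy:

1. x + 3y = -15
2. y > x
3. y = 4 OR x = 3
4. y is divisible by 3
No

The full constraint system is jointly infeasible over the integers. Each constraint and what it forces:

  - x + 3y = -15: is a linear equation tying the variables together
  - y > x: bounds one variable relative to another variable
  - y = 4 OR x = 3: forces a choice: either y = 4 or x = 3
  - y is divisible by 3: restricts y to multiples of 3

Split on the disjunction (y = 4 OR x = 3):
  • If y = 4: this contradicts the divisibility constraint — 4 is not a multiple of 3.
  • If x = 3: the equation forces y = -6, giving (x, y) = (3, -6), which violates y > x.
Both branches are infeasible, so the system has no integer solution.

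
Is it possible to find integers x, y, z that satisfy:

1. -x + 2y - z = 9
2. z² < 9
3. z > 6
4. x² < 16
No

A contradictory subset is {z² < 9, z > 6}. No integer assignment can satisfy these jointly:

  - z² < 9: restricts z to |z| ≤ 2
  - z > 6: bounds one variable relative to a constant

Direct contradiction: the bounds on z require z ≥ 7 and z ≤ 2 simultaneously, which is empty.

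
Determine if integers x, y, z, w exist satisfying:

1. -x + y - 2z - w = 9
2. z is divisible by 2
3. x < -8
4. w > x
Yes

Take x = -9, y = 0, z = 0, w = 0. Substituting into each constraint:
  (1) 9 + 0 - 2(0) + 0 = 9 ✓
  (2) 0 = 2 × 0, remainder 0 ✓
  (3) -9 < -8 ✓
  (4) 0 > -9 ✓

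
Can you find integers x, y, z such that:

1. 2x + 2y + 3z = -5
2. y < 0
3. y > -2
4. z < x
Yes

Take x = 0, y = -1, z = -1. Substituting into each constraint:
  (1) 2(0) + 2(-1) + 3(-1) = -5 ✓
  (2) -1 < 0 ✓
  (3) -1 > -2 ✓
  (4) -1 < 0 ✓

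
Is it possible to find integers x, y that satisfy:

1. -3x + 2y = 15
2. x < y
Yes

Take x = 1, y = 9. Substituting into each constraint:
  (1) -3(1) + 2(9) = 15 ✓
  (2) 1 < 9 ✓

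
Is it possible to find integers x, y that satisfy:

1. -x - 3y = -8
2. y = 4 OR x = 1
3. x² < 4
No

The full constraint system is jointly infeasible over the integers. Each constraint and what it forces:

  - -x - 3y = -8: is a linear equation tying the variables together
  - y = 4 OR x = 1: forces a choice: either y = 4 or x = 1
  - x² < 4: restricts x to |x| ≤ 1

Split on the disjunction (y = 4 OR x = 1):
  • If y = 4: the equation forces x = -4, but x² < 4 requires |x| ≤ 1.
  • If x = 1: with x = 1, every remaining term of the linear equation is divisible by 3, so the left side is ≡ 0 (mod 3); but the right side -7 ≡ 2 (mod 3). No integers can satisfy it.
Both branches are infeasible, so the system has no integer solution.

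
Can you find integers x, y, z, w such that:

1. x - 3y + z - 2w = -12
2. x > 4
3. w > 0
Yes

Take x = 5, y = 1, z = 0, w = 7. Substituting into each constraint:
  (1) 5 - 3(1) + 0 - 2(7) = -12 ✓
  (2) 5 > 4 ✓
  (3) 7 > 0 ✓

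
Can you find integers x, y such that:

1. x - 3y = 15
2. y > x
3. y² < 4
No

The full constraint system is jointly infeasible over the integers. Each constraint and what it forces:

  - x - 3y = 15: is a linear equation tying the variables together
  - y > x: bounds one variable relative to another variable
  - y² < 4: restricts y to |y| ≤ 1

Propagating the comparison: x < y and y ≤ 1 give x ≤ 0. Range argument: with x ∈ [−∞, 0], y ∈ [-1, 1], the left side of the equation is at most 3, but the right side is 15 > 3. No integer solution exists.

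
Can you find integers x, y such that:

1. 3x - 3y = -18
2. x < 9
Yes

Take x = 0, y = 6. Substituting into each constraint:
  (1) 3(0) - 3(6) = -18 ✓
  (2) 0 < 9 ✓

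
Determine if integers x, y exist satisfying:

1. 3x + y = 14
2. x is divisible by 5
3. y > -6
Yes

Take x = 0, y = 14. Substituting into each constraint:
  (1) 3(0) + 14 = 14 ✓
  (2) 0 = 5 × 0, remainder 0 ✓
  (3) 14 > -6 ✓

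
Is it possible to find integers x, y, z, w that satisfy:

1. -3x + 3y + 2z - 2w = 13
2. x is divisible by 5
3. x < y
Yes

Take x = 0, y = 1, z = 5, w = 0. Substituting into each constraint:
  (1) -3(0) + 3(1) + 2(5) - 2(0) = 13 ✓
  (2) 0 = 5 × 0, remainder 0 ✓
  (3) 0 < 1 ✓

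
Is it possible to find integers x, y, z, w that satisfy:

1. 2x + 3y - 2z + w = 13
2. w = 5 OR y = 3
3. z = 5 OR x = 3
Yes

Take x = 2, y = 3, z = 5, w = 10. Substituting into each constraint:
  (1) 2(2) + 3(3) - 2(5) + 10 = 13 ✓
  (2) y = 3, target 3 ✓ (second branch holds)
  (3) z = 5, target 5 ✓ (first branch holds)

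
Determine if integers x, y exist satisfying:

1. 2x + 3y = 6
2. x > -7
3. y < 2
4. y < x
Yes

Take x = 3, y = 0. Substituting into each constraint:
  (1) 2(3) + 3(0) = 6 ✓
  (2) 3 > -7 ✓
  (3) 0 < 2 ✓
  (4) 0 < 3 ✓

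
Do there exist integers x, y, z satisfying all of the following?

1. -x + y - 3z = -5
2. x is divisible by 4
Yes

Take x = 0, y = -5, z = 0. Substituting into each constraint:
  (1) 0 + (-5) - 3(0) = -5 ✓
  (2) 0 = 4 × 0, remainder 0 ✓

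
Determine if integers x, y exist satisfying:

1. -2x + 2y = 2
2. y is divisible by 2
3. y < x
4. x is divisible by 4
No

A contradictory subset is {-2x + 2y = 2, y < x}. No integer assignment can satisfy these jointly:

  - -2x + 2y = 2: is a linear equation tying the variables together
  - y < x: bounds one variable relative to another variable

From the equation, x − y = -1, i.e. x − y = -1; but x > y requires x − y ≥ 1. Contradiction.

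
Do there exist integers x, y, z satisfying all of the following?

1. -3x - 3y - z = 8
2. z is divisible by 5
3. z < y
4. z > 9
Yes

Take x = -17, y = 11, z = 10. Substituting into each constraint:
  (1) -3(-17) - 3(11) + (-10) = 8 ✓
  (2) 10 = 5 × 2, remainder 0 ✓
  (3) 10 < 11 ✓
  (4) 10 > 9 ✓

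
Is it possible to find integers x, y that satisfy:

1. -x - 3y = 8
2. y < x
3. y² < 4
No

The full constraint system is jointly infeasible over the integers. Each constraint and what it forces:

  - -x - 3y = 8: is a linear equation tying the variables together
  - y < x: bounds one variable relative to another variable
  - y² < 4: restricts y to |y| ≤ 1

Propagating the comparison: x > y and y ≥ -1 give x ≥ 0. Range argument: with x ∈ [0, ∞], y ∈ [-1, 1], the left side of the equation is at most 3, but the right side is 8 > 3. No integer solution exists.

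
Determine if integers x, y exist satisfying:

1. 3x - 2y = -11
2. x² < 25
Yes

Take x = -3, y = 1. Substituting into each constraint:
  (1) 3(-3) - 2(1) = -11 ✓
  (2) x² = (-3)² = 9, and 9 < 25 ✓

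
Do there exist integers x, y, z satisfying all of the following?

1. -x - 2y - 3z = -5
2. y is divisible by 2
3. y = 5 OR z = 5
Yes

Take x = -22, y = 6, z = 5. Substituting into each constraint:
  (1) 22 - 2(6) - 3(5) = -5 ✓
  (2) 6 = 2 × 3, remainder 0 ✓
  (3) z = 5, target 5 ✓ (second branch holds)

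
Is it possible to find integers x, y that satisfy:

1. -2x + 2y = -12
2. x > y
Yes

Take x = 6, y = 0. Substituting into each constraint:
  (1) -2(6) + 2(0) = -12 ✓
  (2) 6 > 0 ✓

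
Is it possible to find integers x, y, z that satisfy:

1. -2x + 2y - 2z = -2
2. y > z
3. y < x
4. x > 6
Yes

Take x = 7, y = 0, z = -6. Substituting into each constraint:
  (1) -2(7) + 2(0) - 2(-6) = -2 ✓
  (2) 0 > -6 ✓
  (3) 0 < 7 ✓
  (4) 7 > 6 ✓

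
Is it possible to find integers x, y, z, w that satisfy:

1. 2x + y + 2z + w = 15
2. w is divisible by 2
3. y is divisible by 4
No

The full constraint system is jointly infeasible over the integers. Each constraint and what it forces:

  - 2x + y + 2z + w = 15: is a linear equation tying the variables together
  - w is divisible by 2: restricts w to multiples of 2
  - y is divisible by 4: restricts y to multiples of 4

Modular obstruction: writing y = 4y' and writing w = 2w', every remaining term of the linear equation is divisible by 2, so the left side is ≡ 0 (mod 2); but the right side 15 ≡ 1 (mod 2). No integers can satisfy it.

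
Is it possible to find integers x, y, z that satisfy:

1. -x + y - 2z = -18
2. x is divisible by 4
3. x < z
Yes

Take x = 0, y = -16, z = 1. Substituting into each constraint:
  (1) 0 + (-16) - 2(1) = -18 ✓
  (2) 0 = 4 × 0, remainder 0 ✓
  (3) 0 < 1 ✓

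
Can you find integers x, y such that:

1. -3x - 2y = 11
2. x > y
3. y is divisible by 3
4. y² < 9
No

A contradictory subset is {-3x - 2y = 11, y is divisible by 3}. No integer assignment can satisfy these jointly:

  - -3x - 2y = 11: is a linear equation tying the variables together
  - y is divisible by 3: restricts y to multiples of 3

Modular obstruction: writing y = 3y', every remaining term of the linear equation is divisible by 3, so the left side is ≡ 0 (mod 3); but the right side 11 ≡ 2 (mod 3). No integers can satisfy it.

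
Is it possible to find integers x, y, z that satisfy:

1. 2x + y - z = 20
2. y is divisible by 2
Yes

Take x = 0, y = 0, z = -20. Substituting into each constraint:
  (1) 2(0) + 0 + 20 = 20 ✓
  (2) 0 = 2 × 0, remainder 0 ✓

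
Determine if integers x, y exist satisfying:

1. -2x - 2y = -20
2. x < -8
Yes

Take x = -9, y = 19. Substituting into each constraint:
  (1) -2(-9) - 2(19) = -20 ✓
  (2) -9 < -8 ✓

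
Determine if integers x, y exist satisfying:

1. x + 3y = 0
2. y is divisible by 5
Yes

Take x = 0, y = 0. Substituting into each constraint:
  (1) 0 + 3(0) = 0 ✓
  (2) 0 = 5 × 0, remainder 0 ✓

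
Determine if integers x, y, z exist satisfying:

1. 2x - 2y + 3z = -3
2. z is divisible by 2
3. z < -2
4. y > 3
No

A contradictory subset is {2x - 2y + 3z = -3, z is divisible by 2}. No integer assignment can satisfy these jointly:

  - 2x - 2y + 3z = -3: is a linear equation tying the variables together
  - z is divisible by 2: restricts z to multiples of 2

Modular obstruction: writing z = 2z', every remaining term of the linear equation is divisible by 2, so the left side is ≡ 0 (mod 2); but the right side -3 ≡ 1 (mod 2). No integers can satisfy it.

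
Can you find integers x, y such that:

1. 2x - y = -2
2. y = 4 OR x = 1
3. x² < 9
Yes

Take x = 1, y = 4. Substituting into each constraint:
  (1) 2(1) + (-4) = -2 ✓
  (2) y = 4, target 4 ✓ (first branch holds)
  (3) x² = (1)² = 1, and 1 < 9 ✓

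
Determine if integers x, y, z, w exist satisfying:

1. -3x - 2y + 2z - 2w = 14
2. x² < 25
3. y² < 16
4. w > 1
Yes

Take x = 0, y = 0, z = 9, w = 2. Substituting into each constraint:
  (1) -3(0) - 2(0) + 2(9) - 2(2) = 14 ✓
  (2) x² = (0)² = 0, and 0 < 25 ✓
  (3) y² = (0)² = 0, and 0 < 16 ✓
  (4) 2 > 1 ✓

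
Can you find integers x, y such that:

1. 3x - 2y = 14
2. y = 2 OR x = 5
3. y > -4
Yes

Take x = 6, y = 2. Substituting into each constraint:
  (1) 3(6) - 2(2) = 14 ✓
  (2) y = 2, target 2 ✓ (first branch holds)
  (3) 2 > -4 ✓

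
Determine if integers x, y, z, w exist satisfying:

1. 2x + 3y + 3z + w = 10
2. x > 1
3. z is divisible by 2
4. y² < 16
Yes

Take x = 2, y = 0, z = 0, w = 6. Substituting into each constraint:
  (1) 2(2) + 3(0) + 3(0) + 6 = 10 ✓
  (2) 2 > 1 ✓
  (3) 0 = 2 × 0, remainder 0 ✓
  (4) y² = (0)² = 0, and 0 < 16 ✓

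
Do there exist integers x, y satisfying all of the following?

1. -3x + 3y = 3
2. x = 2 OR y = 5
Yes

Take x = 2, y = 3. Substituting into each constraint:
  (1) -3(2) + 3(3) = 3 ✓
  (2) x = 2, target 2 ✓ (first branch holds)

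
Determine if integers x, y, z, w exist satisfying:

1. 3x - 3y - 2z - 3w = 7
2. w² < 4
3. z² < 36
Yes

Take x = 0, y = -3, z = 1, w = 0. Substituting into each constraint:
  (1) 3(0) - 3(-3) - 2(1) - 3(0) = 7 ✓
  (2) w² = (0)² = 0, and 0 < 4 ✓
  (3) z² = (1)² = 1, and 1 < 36 ✓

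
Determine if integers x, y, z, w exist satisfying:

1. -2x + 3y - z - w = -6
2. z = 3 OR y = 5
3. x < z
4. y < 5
Yes

Take x = 2, y = 1, z = 3, w = 2. Substituting into each constraint:
  (1) -2(2) + 3(1) + (-3) + (-2) = -6 ✓
  (2) z = 3, target 3 ✓ (first branch holds)
  (3) 2 < 3 ✓
  (4) 1 < 5 ✓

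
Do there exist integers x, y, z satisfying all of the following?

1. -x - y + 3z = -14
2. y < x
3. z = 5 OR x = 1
Yes

Take x = 15, y = 14, z = 5. Substituting into each constraint:
  (1) (-15) + (-14) + 3(5) = -14 ✓
  (2) 14 < 15 ✓
  (3) z = 5, target 5 ✓ (first branch holds)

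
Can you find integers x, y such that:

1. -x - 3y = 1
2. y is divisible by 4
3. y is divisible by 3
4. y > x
Yes

Take x = -1, y = 0. Substituting into each constraint:
  (1) 1 - 3(0) = 1 ✓
  (2) 0 = 4 × 0, remainder 0 ✓
  (3) 0 = 3 × 0, remainder 0 ✓
  (4) 0 > -1 ✓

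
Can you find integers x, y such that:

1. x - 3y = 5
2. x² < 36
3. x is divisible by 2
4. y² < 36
Yes

Take x = 2, y = -1. Substituting into each constraint:
  (1) 2 - 3(-1) = 5 ✓
  (2) x² = (2)² = 4, and 4 < 36 ✓
  (3) 2 = 2 × 1, remainder 0 ✓
  (4) y² = (-1)² = 1, and 1 < 36 ✓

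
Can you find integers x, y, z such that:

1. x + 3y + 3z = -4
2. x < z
Yes

Take x = 2, y = -5, z = 3. Substituting into each constraint:
  (1) 2 + 3(-5) + 3(3) = -4 ✓
  (2) 2 < 3 ✓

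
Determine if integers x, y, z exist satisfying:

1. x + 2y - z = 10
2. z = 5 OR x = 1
Yes

Take x = 1, y = 0, z = -9. Substituting into each constraint:
  (1) 1 + 2(0) + 9 = 10 ✓
  (2) x = 1, target 1 ✓ (second branch holds)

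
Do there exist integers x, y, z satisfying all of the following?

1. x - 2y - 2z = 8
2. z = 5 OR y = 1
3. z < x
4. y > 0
Yes

Take x = 0, y = 1, z = -5. Substituting into each constraint:
  (1) 0 - 2(1) - 2(-5) = 8 ✓
  (2) y = 1, target 1 ✓ (second branch holds)
  (3) -5 < 0 ✓
  (4) 1 > 0 ✓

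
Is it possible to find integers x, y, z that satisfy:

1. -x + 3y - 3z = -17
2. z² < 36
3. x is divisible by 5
Yes

Take x = 35, y = 1, z = -5. Substituting into each constraint:
  (1) (-35) + 3(1) - 3(-5) = -17 ✓
  (2) z² = (-5)² = 25, and 25 < 36 ✓
  (3) 35 = 5 × 7, remainder 0 ✓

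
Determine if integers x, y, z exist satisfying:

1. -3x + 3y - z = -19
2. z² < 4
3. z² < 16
Yes

Take x = 6, y = 0, z = 1. Substituting into each constraint:
  (1) -3(6) + 3(0) + (-1) = -19 ✓
  (2) z² = (1)² = 1, and 1 < 4 ✓
  (3) z² = (1)² = 1, and 1 < 16 ✓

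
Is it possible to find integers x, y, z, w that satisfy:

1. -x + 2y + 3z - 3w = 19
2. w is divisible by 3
Yes

Take x = 2, y = 0, z = 7, w = 0. Substituting into each constraint:
  (1) (-2) + 2(0) + 3(7) - 3(0) = 19 ✓
  (2) 0 = 3 × 0, remainder 0 ✓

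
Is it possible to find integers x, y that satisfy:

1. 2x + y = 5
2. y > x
Yes

Take x = 0, y = 5. Substituting into each constraint:
  (1) 2(0) + 5 = 5 ✓
  (2) 5 > 0 ✓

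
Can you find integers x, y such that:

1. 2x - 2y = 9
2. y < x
No

Even the single constraint (2x - 2y = 9) is infeasible over the integers.

  - 2x - 2y = 9: every term on the left is divisible by 2, so the LHS ≡ 0 (mod 2), but the RHS 9 is not — no integer solution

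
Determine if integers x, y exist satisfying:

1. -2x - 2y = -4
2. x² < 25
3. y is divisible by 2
Yes

Take x = 2, y = 0. Substituting into each constraint:
  (1) -2(2) - 2(0) = -4 ✓
  (2) x² = (2)² = 4, and 4 < 25 ✓
  (3) 0 = 2 × 0, remainder 0 ✓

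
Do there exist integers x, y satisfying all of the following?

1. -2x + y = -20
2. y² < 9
Yes

Take x = 10, y = 0. Substituting into each constraint:
  (1) -2(10) + 0 = -20 ✓
  (2) y² = (0)² = 0, and 0 < 9 ✓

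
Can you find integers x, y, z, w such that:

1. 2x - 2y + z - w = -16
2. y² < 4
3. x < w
Yes

Take x = 0, y = 0, z = -15, w = 1. Substituting into each constraint:
  (1) 2(0) - 2(0) + (-15) + (-1) = -16 ✓
  (2) y² = (0)² = 0, and 0 < 4 ✓
  (3) 0 < 1 ✓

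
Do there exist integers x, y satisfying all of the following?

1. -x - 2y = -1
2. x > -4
Yes

Take x = 1, y = 0. Substituting into each constraint:
  (1) (-1) - 2(0) = -1 ✓
  (2) 1 > -4 ✓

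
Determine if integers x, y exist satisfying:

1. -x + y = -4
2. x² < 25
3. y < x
Yes

Take x = 0, y = -4. Substituting into each constraint:
  (1) 0 + (-4) = -4 ✓
  (2) x² = (0)² = 0, and 0 < 25 ✓
  (3) -4 < 0 ✓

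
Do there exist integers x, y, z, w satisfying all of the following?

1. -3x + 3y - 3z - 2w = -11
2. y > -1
Yes

Take x = 3, y = 0, z = 0, w = 1. Substituting into each constraint:
  (1) -3(3) + 3(0) - 3(0) - 2(1) = -11 ✓
  (2) 0 > -1 ✓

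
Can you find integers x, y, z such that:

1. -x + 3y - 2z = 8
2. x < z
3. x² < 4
Yes

Take x = 0, y = 4, z = 2. Substituting into each constraint:
  (1) 0 + 3(4) - 2(2) = 8 ✓
  (2) 0 < 2 ✓
  (3) x² = (0)² = 0, and 0 < 4 ✓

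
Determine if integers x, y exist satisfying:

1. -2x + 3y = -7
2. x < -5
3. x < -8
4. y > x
Yes

Take x = -10, y = -9. Substituting into each constraint:
  (1) -2(-10) + 3(-9) = -7 ✓
  (2) -10 < -5 ✓
  (3) -10 < -8 ✓
  (4) -9 > -10 ✓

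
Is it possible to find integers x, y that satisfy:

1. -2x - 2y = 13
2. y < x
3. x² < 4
No

Even the single constraint (-2x - 2y = 13) is infeasible over the integers.

  - -2x - 2y = 13: every term on the left is divisible by 2, so the LHS ≡ 0 (mod 2), but the RHS 13 is not — no integer solution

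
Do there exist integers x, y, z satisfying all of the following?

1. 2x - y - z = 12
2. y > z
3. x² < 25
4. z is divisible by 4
Yes

Take x = 2, y = 92, z = -100. Substituting into each constraint:
  (1) 2(2) + (-92) + 100 = 12 ✓
  (2) 92 > -100 ✓
  (3) x² = (2)² = 4, and 4 < 25 ✓
  (4) -100 = 4 × -25, remainder 0 ✓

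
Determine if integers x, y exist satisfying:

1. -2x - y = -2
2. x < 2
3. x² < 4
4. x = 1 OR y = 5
Yes

Take x = 1, y = 0. Substituting into each constraint:
  (1) -2(1) + 0 = -2 ✓
  (2) 1 < 2 ✓
  (3) x² = (1)² = 1, and 1 < 4 ✓
  (4) x = 1, target 1 ✓ (first branch holds)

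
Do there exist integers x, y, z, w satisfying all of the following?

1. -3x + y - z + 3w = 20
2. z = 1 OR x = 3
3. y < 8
Yes

Take x = 4, y = 0, z = 1, w = 11. Substituting into each constraint:
  (1) -3(4) + 0 + (-1) + 3(11) = 20 ✓
  (2) z = 1, target 1 ✓ (first branch holds)
  (3) 0 < 8 ✓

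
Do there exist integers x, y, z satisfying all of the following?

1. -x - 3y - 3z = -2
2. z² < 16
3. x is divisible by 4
Yes

Take x = -4, y = 4, z = -2. Substituting into each constraint:
  (1) 4 - 3(4) - 3(-2) = -2 ✓
  (2) z² = (-2)² = 4, and 4 < 16 ✓
  (3) -4 = 4 × -1, remainder 0 ✓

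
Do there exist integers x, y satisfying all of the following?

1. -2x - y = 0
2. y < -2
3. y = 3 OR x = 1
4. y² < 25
No

A contradictory subset is {-2x - y = 0, y < -2, y = 3 OR x = 1}. No integer assignment can satisfy these jointly:

  - -2x - y = 0: is a linear equation tying the variables together
  - y < -2: bounds one variable relative to a constant
  - y = 3 OR x = 1: forces a choice: either y = 3 or x = 1

Split on the disjunction (y = 3 OR x = 1):
  • If y = 3: this contradicts the bound y ≤ -3.
  • If x = 1: the equation forces y = -2, which contradicts the bound y ≤ -3.
Both branches are infeasible, so the system has no integer solution.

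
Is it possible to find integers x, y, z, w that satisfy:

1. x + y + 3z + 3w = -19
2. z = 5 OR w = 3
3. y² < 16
Yes

Take x = -27, y = -1, z = 0, w = 3. Substituting into each constraint:
  (1) (-27) + (-1) + 3(0) + 3(3) = -19 ✓
  (2) w = 3, target 3 ✓ (second branch holds)
  (3) y² = (-1)² = 1, and 1 < 16 ✓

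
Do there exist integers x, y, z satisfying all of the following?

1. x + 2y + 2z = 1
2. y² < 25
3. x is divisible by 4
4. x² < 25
No

A contradictory subset is {x + 2y + 2z = 1, x is divisible by 4}. No integer assignment can satisfy these jointly:

  - x + 2y + 2z = 1: is a linear equation tying the variables together
  - x is divisible by 4: restricts x to multiples of 4

Modular obstruction: writing x = 4x', every remaining term of the linear equation is divisible by 2, so the left side is ≡ 0 (mod 2); but the right side 1 ≡ 1 (mod 2). No integers can satisfy it.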